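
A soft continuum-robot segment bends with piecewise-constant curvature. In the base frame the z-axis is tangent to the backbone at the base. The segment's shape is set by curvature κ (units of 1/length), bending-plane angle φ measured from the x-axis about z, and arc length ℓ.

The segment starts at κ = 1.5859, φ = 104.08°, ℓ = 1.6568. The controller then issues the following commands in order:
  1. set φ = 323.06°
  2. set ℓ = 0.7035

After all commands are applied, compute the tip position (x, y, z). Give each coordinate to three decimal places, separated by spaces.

initial: κ=1.5859, φ=104.08°, ℓ=1.6568
cmd 1: set φ=323.06° → (κ,φ,ℓ)=(1.5859,323.06°,1.6568) → tip=(0.9428,-0.7089,0.3101)
cmd 2: set ℓ=0.7035 → (κ,φ,ℓ)=(1.5859,323.06°,0.7035) → tip=(0.2824,-0.2124,0.5664)

0.282 -0.212 0.566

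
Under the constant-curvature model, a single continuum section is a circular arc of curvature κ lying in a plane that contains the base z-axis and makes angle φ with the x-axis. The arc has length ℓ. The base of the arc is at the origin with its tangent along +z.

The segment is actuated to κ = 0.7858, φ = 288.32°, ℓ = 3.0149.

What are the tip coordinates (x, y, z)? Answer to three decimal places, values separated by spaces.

θ = κ·ℓ = 0.7858 × 3.0149 = 2.36911 rad
ρ = (1 − cos θ)/κ = (1 − -0.71618)/0.7858 = 2.18399
z = sin θ / κ = 0.69792/0.7858 = 0.88816
x = ρ cos φ = 2.18399 × cos(288.32°) = 0.68648
y = ρ sin φ = 2.18399 × sin(288.32°) = -2.07330

0.686 -2.073 0.888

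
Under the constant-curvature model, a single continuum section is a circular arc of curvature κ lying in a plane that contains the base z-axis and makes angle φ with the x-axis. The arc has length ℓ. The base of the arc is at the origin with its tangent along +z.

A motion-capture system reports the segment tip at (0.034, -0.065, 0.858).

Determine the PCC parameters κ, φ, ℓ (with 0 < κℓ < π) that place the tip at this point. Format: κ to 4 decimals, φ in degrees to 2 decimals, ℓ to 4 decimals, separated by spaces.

0.1978 297.61 0.8622

ρ = √(x²+y²) = √(0.034² + -0.065²) = 0.07336
φ = atan2(y, x) mod 360° = atan2(-0.065, 0.034) = 297.6130°
|p|² = ρ² + z² = 0.07336² + 0.858² = 0.74154
κ = 2ρ / |p|² = 2×0.07336 / 0.74154 = 0.19784
θ = 2·atan2(ρ, z) = 2·atan2(0.07336, 0.858) = 0.17058 rad
ℓ = θ/κ = 0.17058/0.19784 = 0.86217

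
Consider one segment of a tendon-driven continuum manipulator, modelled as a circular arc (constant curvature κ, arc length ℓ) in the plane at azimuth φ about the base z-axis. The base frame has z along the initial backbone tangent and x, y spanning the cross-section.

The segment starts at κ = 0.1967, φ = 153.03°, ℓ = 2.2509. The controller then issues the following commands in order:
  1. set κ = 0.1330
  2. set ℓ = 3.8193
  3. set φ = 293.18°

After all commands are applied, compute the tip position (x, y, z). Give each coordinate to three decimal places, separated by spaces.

initial: κ=0.1967, φ=153.03°, ℓ=2.2509
cmd 1: set κ=0.1330 → (κ,φ,ℓ)=(0.1330,153.03°,2.2509) → tip=(-0.2980,0.1517,2.2174)
cmd 2: set ℓ=3.8193 → (κ,φ,ℓ)=(0.1330,153.03°,3.8193) → tip=(-0.8461,0.4306,3.6572)
cmd 3: set φ=293.18° → (κ,φ,ℓ)=(0.1330,293.18°,3.8193) → tip=(0.3737,-0.8727,3.6572)

0.374 -0.873 3.657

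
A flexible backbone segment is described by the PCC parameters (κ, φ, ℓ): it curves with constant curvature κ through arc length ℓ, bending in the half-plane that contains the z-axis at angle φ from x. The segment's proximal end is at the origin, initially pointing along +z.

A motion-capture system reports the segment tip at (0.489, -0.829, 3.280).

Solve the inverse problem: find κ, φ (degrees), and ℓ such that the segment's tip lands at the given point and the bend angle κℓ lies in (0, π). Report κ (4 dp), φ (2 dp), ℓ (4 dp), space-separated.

ρ = √(x²+y²) = √(0.489² + -0.829²) = 0.96248
φ = atan2(y, x) mod 360° = atan2(-0.829, 0.489) = 300.5350°
|p|² = ρ² + z² = 0.96248² + 3.280² = 11.68476
κ = 2ρ / |p|² = 2×0.96248 / 11.68476 = 0.16474
θ = 2·atan2(ρ, z) = 2·atan2(0.96248, 3.280) = 0.57085 rad
ℓ = θ/κ = 0.57085/0.16474 = 3.46516

0.1647 300.53 3.4652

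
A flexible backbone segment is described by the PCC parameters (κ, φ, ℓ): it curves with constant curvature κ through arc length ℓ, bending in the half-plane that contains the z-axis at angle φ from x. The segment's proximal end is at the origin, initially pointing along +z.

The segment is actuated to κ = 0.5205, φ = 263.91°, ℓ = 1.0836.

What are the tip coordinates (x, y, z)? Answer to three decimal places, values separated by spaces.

θ = κ·ℓ = 0.5205 × 1.0836 = 0.56401 rad
ρ = (1 − cos θ)/κ = (1 − 0.84512)/0.5205 = 0.29757
z = sin θ / κ = 0.53458/0.5205 = 1.02706
x = ρ cos φ = 0.29757 × cos(263.91°) = -0.03157
y = ρ sin φ = 0.29757 × sin(263.91°) = -0.29589

-0.032 -0.296 1.027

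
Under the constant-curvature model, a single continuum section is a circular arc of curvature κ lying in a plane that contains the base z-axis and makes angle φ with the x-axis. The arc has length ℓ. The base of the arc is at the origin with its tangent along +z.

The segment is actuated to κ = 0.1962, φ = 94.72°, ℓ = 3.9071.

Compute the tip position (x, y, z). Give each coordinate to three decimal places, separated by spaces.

θ = κ·ℓ = 0.1962 × 3.9071 = 0.76657 rad
ρ = (1 − cos θ)/κ = (1 − 0.72029)/0.1962 = 1.42563
z = sin θ / κ = 0.69367/0.1962 = 3.53553
x = ρ cos φ = 1.42563 × cos(94.72°) = -0.11731
y = ρ sin φ = 1.42563 × sin(94.72°) = 1.42079

-0.117 1.421 3.536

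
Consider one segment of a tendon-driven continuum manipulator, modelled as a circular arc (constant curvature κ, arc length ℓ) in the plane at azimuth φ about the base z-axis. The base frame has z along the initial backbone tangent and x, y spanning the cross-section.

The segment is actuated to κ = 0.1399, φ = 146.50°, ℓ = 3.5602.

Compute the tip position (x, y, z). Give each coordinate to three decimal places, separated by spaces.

θ = κ·ℓ = 0.1399 × 3.5602 = 0.49807 rad
ρ = (1 − cos θ)/κ = (1 − 0.87851)/0.1399 = 0.86844
z = sin θ / κ = 0.47773/0.1399 = 3.41482
x = ρ cos φ = 0.86844 × cos(146.50°) = -0.72418
y = ρ sin φ = 0.86844 × sin(146.50°) = 0.47932

-0.724 0.479 3.415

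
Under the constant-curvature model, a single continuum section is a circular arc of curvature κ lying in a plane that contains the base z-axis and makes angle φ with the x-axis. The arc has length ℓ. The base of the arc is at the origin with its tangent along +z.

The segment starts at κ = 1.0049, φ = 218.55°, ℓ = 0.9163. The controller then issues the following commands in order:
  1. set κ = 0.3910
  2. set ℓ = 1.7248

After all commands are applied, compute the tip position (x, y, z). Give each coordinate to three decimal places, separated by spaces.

initial: κ=1.0049, φ=218.55°, ℓ=0.9163
cmd 1: set κ=0.3910 → (κ,φ,ℓ)=(0.3910,218.55°,0.9163) → tip=(-0.1270,-0.1012,0.8968)
cmd 2: set ℓ=1.7248 → (κ,φ,ℓ)=(0.3910,218.55°,1.7248) → tip=(-0.4379,-0.3489,1.5970)

-0.438 -0.349 1.597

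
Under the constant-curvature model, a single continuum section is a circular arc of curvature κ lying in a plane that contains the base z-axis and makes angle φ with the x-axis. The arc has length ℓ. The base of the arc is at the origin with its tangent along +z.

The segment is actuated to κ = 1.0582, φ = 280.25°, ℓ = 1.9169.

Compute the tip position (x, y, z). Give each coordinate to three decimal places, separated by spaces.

0.242 -1.341 0.848

θ = κ·ℓ = 1.0582 × 1.9169 = 2.02846 rad
ρ = (1 − cos θ)/κ = (1 − -0.44186)/1.0582 = 1.36256
z = sin θ / κ = 0.89709/1.0582 = 0.84775
x = ρ cos φ = 1.36256 × cos(280.25°) = 0.24246
y = ρ sin φ = 1.36256 × sin(280.25°) = -1.34081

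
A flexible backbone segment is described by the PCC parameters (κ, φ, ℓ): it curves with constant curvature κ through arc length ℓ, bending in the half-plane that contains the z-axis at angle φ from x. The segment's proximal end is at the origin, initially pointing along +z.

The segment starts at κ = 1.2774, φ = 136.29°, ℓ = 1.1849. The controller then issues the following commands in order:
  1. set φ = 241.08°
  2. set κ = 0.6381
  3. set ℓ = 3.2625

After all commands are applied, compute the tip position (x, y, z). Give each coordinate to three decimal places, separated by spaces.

-1.128 -2.043 1.367

initial: κ=1.2774, φ=136.29°, ℓ=1.1849
cmd 1: set φ=241.08° → (κ,φ,ℓ)=(1.2774,241.08°,1.1849) → tip=(-0.3569,-0.6460,0.7816)
cmd 2: set κ=0.6381 → (κ,φ,ℓ)=(0.6381,241.08°,1.1849) → tip=(-0.2065,-0.3738,1.0752)
cmd 3: set ℓ=3.2625 → (κ,φ,ℓ)=(0.6381,241.08°,3.2625) → tip=(-1.1285,-2.0426,1.3670)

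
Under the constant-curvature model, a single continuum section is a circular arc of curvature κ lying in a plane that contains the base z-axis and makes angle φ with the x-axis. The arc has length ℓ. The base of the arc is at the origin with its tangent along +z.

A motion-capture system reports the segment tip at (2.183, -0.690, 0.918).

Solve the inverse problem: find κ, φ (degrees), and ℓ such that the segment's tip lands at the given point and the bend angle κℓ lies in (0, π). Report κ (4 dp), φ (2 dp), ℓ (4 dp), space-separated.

ρ = √(x²+y²) = √(2.183² + -0.690²) = 2.28945
φ = atan2(y, x) mod 360° = atan2(-0.690, 2.183) = 342.4594°
|p|² = ρ² + z² = 2.28945² + 0.918² = 6.08431
κ = 2ρ / |p|² = 2×2.28945 / 6.08431 = 0.75258
θ = 2·atan2(ρ, z) = 2·atan2(2.28945, 0.918) = 2.37891 rad
ℓ = θ/κ = 2.37891/0.75258 = 3.16102

0.7526 342.46 3.1610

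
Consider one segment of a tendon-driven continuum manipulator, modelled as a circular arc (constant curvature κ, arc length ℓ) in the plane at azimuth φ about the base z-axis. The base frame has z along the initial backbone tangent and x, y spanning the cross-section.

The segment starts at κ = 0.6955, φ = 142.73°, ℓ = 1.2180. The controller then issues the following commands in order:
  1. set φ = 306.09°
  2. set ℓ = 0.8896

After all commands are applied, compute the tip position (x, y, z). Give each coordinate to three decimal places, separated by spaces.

initial: κ=0.6955, φ=142.73°, ℓ=1.2180
cmd 1: set φ=306.09° → (κ,φ,ℓ)=(0.6955,306.09°,1.2180) → tip=(0.2861,-0.3925,1.0775)
cmd 2: set ℓ=0.8896 → (κ,φ,ℓ)=(0.6955,306.09°,0.8896) → tip=(0.1570,-0.2154,0.8339)

0.157 -0.215 0.834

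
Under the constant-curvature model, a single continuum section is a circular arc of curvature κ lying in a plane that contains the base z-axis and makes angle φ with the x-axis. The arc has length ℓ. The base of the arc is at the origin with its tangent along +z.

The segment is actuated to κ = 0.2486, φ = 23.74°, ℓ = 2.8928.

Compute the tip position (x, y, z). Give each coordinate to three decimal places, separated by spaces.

0.912 0.401 2.650

θ = κ·ℓ = 0.2486 × 2.8928 = 0.71915 rad
ρ = (1 − cos θ)/κ = (1 − 0.75237)/0.2486 = 0.99611
z = sin θ / κ = 0.65875/0.2486 = 2.64982
x = ρ cos φ = 0.99611 × cos(23.74°) = 0.91183
y = ρ sin φ = 0.99611 × sin(23.74°) = 0.40102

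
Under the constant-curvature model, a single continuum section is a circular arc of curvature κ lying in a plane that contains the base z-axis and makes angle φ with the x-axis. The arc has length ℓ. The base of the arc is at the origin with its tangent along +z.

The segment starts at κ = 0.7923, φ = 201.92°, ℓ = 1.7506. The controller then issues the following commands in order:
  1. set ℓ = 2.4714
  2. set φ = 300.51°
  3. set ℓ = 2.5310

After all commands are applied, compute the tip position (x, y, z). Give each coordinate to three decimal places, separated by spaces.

initial: κ=0.7923, φ=201.92°, ℓ=1.7506
cmd 1: set ℓ=2.4714 → (κ,φ,ℓ)=(0.7923,201.92°,2.4714) → tip=(-1.6131,-0.6491,1.1687)
cmd 2: set φ=300.51° → (κ,φ,ℓ)=(0.7923,300.51°,2.4714) → tip=(0.8828,-1.4981,1.1687)
cmd 3: set ℓ=2.5310 → (κ,φ,ℓ)=(0.7923,300.51°,2.5310) → tip=(0.9105,-1.5452,1.1449)

0.911 -1.545 1.145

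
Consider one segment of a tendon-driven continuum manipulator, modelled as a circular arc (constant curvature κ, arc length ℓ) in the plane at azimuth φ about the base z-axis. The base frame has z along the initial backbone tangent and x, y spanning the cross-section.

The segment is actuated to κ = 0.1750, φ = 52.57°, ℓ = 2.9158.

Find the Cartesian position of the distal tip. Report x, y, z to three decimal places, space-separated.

0.442 0.578 2.791

θ = κ·ℓ = 0.1750 × 2.9158 = 0.51026 rad
ρ = (1 − cos θ)/κ = (1 − 0.87262)/0.1750 = 0.72791
z = sin θ / κ = 0.48841/0.1750 = 2.79091
x = ρ cos φ = 0.72791 × cos(52.57°) = 0.44242
y = ρ sin φ = 0.72791 × sin(52.57°) = 0.57803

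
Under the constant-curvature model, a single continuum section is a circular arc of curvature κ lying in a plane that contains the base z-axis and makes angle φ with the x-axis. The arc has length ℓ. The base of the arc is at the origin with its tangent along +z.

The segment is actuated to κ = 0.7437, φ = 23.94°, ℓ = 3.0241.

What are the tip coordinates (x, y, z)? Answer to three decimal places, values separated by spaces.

2.000 0.888 1.047

θ = κ·ℓ = 0.7437 × 3.0241 = 2.24902 rad
ρ = (1 − cos θ)/κ = (1 − -0.62741)/0.7437 = 2.18827
z = sin θ / κ = 0.77869/0.7437 = 1.04704
x = ρ cos φ = 2.18827 × cos(23.94°) = 2.00001
y = ρ sin φ = 2.18827 × sin(23.94°) = 0.88795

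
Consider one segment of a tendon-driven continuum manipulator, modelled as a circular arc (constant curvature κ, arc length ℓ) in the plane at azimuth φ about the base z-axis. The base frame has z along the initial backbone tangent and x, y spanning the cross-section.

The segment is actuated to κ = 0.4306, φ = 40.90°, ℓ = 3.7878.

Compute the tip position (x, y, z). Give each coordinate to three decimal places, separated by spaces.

1.861 1.612 2.318

θ = κ·ℓ = 0.4306 × 3.7878 = 1.63103 rad
ρ = (1 − cos θ)/κ = (1 − -0.06019)/0.4306 = 2.46213
z = sin θ / κ = 0.99819/0.4306 = 2.31813
x = ρ cos φ = 2.46213 × cos(40.90°) = 1.86101
y = ρ sin φ = 2.46213 × sin(40.90°) = 1.61206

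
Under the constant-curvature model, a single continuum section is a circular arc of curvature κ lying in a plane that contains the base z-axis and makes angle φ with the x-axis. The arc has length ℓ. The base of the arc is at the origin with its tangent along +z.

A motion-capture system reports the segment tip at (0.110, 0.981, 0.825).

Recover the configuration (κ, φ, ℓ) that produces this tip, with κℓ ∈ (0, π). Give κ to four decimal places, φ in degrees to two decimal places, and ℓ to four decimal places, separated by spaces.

1.1929 83.60 1.4664

ρ = √(x²+y²) = √(0.110² + 0.981²) = 0.98715
φ = atan2(y, x) mod 360° = atan2(0.981, 0.110) = 83.6021°
|p|² = ρ² + z² = 0.98715² + 0.825² = 1.65509
κ = 2ρ / |p|² = 2×0.98715 / 1.65509 = 1.19287
θ = 2·atan2(ρ, z) = 2·atan2(0.98715, 0.825) = 1.74928 rad
ℓ = θ/κ = 1.74928/1.19287 = 1.46645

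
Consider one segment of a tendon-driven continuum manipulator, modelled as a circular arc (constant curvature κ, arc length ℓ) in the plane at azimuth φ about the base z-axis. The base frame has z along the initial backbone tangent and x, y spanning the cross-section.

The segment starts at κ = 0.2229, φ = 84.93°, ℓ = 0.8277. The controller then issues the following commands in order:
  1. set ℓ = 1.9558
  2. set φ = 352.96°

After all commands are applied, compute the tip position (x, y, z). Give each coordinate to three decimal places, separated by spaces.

0.416 -0.051 1.894

initial: κ=0.2229, φ=84.93°, ℓ=0.8277
cmd 1: set ℓ=1.9558 → (κ,φ,ℓ)=(0.2229,84.93°,1.9558) → tip=(0.0371,0.4180,1.8944)
cmd 2: set φ=352.96° → (κ,φ,ℓ)=(0.2229,352.96°,1.9558) → tip=(0.4164,-0.0514,1.8944)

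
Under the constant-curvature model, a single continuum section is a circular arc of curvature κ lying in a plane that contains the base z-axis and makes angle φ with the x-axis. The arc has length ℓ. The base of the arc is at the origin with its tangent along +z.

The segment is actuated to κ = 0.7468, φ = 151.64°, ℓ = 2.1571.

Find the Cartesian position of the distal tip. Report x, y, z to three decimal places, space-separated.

θ = κ·ℓ = 0.7468 × 2.1571 = 1.61092 rad
ρ = (1 − cos θ)/κ = (1 − -0.04012)/0.7468 = 1.39276
z = sin θ / κ = 0.99920/0.7468 = 1.33797
x = ρ cos φ = 1.39276 × cos(151.64°) = -1.22560
y = ρ sin φ = 1.39276 × sin(151.64°) = 0.66158

-1.226 0.662 1.338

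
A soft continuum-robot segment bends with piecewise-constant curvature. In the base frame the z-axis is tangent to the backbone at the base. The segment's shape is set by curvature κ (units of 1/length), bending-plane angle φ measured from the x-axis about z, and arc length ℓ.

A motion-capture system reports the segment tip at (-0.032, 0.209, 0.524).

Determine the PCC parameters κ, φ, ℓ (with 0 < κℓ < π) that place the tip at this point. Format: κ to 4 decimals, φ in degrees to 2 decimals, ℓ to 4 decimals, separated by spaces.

ρ = √(x²+y²) = √(-0.032² + 0.209²) = 0.21144
φ = atan2(y, x) mod 360° = atan2(0.209, -0.032) = 98.7050°
|p|² = ρ² + z² = 0.21144² + 0.524² = 0.31928
κ = 2ρ / |p|² = 2×0.21144 / 0.31928 = 1.32445
θ = 2·atan2(ρ, z) = 2·atan2(0.21144, 0.524) = 0.76705 rad
ℓ = θ/κ = 0.76705/1.32445 = 0.57914

1.3244 98.70 0.5791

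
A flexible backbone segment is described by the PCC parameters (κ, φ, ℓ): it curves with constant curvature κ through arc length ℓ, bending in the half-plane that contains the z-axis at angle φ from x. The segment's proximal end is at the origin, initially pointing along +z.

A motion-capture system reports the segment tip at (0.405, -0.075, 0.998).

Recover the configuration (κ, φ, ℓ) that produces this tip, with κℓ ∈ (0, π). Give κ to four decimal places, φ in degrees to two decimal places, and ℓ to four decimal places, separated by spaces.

0.7067 349.51 1.1077

ρ = √(x²+y²) = √(0.405² + -0.075²) = 0.41189
φ = atan2(y, x) mod 360° = atan2(-0.075, 0.405) = 349.5085°
|p|² = ρ² + z² = 0.41189² + 0.998² = 1.16565
κ = 2ρ / |p|² = 2×0.41189 / 1.16565 = 0.70670
θ = 2·atan2(ρ, z) = 2·atan2(0.41189, 0.998) = 0.78283 rad
ℓ = θ/κ = 0.78283/0.70670 = 1.10772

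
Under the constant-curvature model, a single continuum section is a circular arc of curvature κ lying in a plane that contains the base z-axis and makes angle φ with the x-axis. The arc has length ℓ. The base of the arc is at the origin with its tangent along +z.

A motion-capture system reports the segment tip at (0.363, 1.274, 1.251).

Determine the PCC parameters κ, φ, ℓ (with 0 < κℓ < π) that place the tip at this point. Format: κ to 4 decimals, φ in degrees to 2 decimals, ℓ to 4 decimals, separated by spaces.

ρ = √(x²+y²) = √(0.363² + 1.274²) = 1.32471
φ = atan2(y, x) mod 360° = atan2(1.274, 0.363) = 74.0962°
|p|² = ρ² + z² = 1.32471² + 1.251² = 3.31985
κ = 2ρ / |p|² = 2×1.32471 / 3.31985 = 0.79805
θ = 2·atan2(ρ, z) = 2·atan2(1.32471, 1.251) = 1.62801 rad
ℓ = θ/κ = 1.62801/0.79805 = 2.03998

0.7981 74.10 2.0400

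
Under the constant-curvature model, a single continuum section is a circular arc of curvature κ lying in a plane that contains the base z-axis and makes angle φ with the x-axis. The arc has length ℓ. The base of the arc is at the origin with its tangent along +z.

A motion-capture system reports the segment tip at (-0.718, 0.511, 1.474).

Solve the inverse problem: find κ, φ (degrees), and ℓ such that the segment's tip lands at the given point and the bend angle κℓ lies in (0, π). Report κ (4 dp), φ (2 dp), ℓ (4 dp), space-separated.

ρ = √(x²+y²) = √(-0.718² + 0.511²) = 0.88127
φ = atan2(y, x) mod 360° = atan2(0.511, -0.718) = 144.5606°
|p|² = ρ² + z² = 0.88127² + 1.474² = 2.94932
κ = 2ρ / |p|² = 2×0.88127 / 2.94932 = 0.59761
θ = 2·atan2(ρ, z) = 2·atan2(0.88127, 1.474) = 1.07772 rad
ℓ = θ/κ = 1.07772/0.59761 = 1.80337

0.5976 144.56 1.8034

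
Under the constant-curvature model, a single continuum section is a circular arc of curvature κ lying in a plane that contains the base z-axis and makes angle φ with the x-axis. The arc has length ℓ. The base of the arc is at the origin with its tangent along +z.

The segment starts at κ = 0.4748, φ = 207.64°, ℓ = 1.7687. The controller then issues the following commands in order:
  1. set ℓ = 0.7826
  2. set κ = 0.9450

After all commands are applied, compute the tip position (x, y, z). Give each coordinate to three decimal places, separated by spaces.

initial: κ=0.4748, φ=207.64°, ℓ=1.7687
cmd 1: set ℓ=0.7826 → (κ,φ,ℓ)=(0.4748,207.64°,0.7826) → tip=(-0.1273,-0.0667,0.7647)
cmd 2: set κ=0.9450 → (κ,φ,ℓ)=(0.9450,207.64°,0.7826) → tip=(-0.2449,-0.1282,0.7132)

-0.245 -0.128 0.713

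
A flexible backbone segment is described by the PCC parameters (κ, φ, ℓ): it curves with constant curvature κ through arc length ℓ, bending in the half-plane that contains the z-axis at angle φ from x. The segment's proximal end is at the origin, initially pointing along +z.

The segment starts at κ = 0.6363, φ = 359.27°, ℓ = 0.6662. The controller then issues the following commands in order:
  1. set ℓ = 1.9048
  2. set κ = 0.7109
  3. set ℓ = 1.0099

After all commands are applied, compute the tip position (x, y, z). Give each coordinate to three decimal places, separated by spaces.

0.347 -0.004 0.925

initial: κ=0.6363, φ=359.27°, ℓ=0.6662
cmd 1: set ℓ=1.9048 → (κ,φ,ℓ)=(0.6363,359.27°,1.9048) → tip=(1.0197,-0.0130,1.4715)
cmd 2: set κ=0.7109 → (κ,φ,ℓ)=(0.7109,359.27°,1.9048) → tip=(1.1042,-0.0141,1.3738)
cmd 3: set ℓ=1.0099 → (κ,φ,ℓ)=(0.7109,359.27°,1.0099) → tip=(0.3472,-0.0044,0.9254)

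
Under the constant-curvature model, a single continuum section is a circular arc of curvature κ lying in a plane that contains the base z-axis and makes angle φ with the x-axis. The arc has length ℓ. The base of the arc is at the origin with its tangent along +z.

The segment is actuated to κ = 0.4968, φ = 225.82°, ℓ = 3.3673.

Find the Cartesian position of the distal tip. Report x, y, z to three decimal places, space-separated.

-1.546 -1.591 2.002

θ = κ·ℓ = 0.4968 × 3.3673 = 1.67287 rad
ρ = (1 − cos θ)/κ = (1 − -0.10190)/0.4968 = 2.21800
z = sin θ / κ = 0.99479/0.4968 = 2.00240
x = ρ cos φ = 2.21800 × cos(225.82°) = -1.54576
y = ρ sin φ = 2.21800 × sin(225.82°) = -1.59065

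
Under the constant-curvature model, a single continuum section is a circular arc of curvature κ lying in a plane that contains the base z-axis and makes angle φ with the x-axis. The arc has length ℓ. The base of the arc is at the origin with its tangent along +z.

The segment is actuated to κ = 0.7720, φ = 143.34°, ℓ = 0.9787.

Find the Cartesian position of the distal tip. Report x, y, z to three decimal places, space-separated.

θ = κ·ℓ = 0.7720 × 0.9787 = 0.75556 rad
ρ = (1 − cos θ)/κ = (1 − 0.72789)/0.7720 = 0.35247
z = sin θ / κ = 0.68569/0.7720 = 0.88820
x = ρ cos φ = 0.35247 × cos(143.34°) = -0.28275
y = ρ sin φ = 0.35247 × sin(143.34°) = 0.21045

-0.283 0.210 0.888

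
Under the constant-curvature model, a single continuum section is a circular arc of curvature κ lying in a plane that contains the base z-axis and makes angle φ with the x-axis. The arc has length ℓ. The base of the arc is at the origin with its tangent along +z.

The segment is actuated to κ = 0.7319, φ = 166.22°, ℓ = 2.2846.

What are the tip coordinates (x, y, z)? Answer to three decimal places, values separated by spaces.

θ = κ·ℓ = 0.7319 × 2.2846 = 1.67210 rad
ρ = (1 − cos θ)/κ = (1 − -0.10113)/0.7319 = 1.50448
z = sin θ / κ = 0.99487/0.7319 = 1.35930
x = ρ cos φ = 1.50448 × cos(166.22°) = -1.46118
y = ρ sin φ = 1.50448 × sin(166.22°) = 0.35836

-1.461 0.358 1.359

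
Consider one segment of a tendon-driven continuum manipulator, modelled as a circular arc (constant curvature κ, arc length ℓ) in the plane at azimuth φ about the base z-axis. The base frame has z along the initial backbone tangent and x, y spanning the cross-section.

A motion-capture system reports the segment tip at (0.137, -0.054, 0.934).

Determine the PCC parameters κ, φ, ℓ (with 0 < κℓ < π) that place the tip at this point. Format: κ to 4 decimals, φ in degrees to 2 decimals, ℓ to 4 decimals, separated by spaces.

0.3294 338.49 0.9494

ρ = √(x²+y²) = √(0.137² + -0.054²) = 0.14726
φ = atan2(y, x) mod 360° = atan2(-0.054, 0.137) = 338.4876°
|p|² = ρ² + z² = 0.14726² + 0.934² = 0.89404
κ = 2ρ / |p|² = 2×0.14726 / 0.89404 = 0.32942
θ = 2·atan2(ρ, z) = 2·atan2(0.14726, 0.934) = 0.31275 rad
ℓ = θ/κ = 0.31275/0.32942 = 0.94940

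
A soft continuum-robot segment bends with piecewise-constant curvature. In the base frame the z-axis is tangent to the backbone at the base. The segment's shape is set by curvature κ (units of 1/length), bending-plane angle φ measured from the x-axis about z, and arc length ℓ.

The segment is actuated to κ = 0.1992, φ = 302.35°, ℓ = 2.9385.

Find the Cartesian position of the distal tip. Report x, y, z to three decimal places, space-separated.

0.447 -0.706 2.774

θ = κ·ℓ = 0.1992 × 2.9385 = 0.58535 rad
ρ = (1 − cos θ)/κ = (1 − 0.83352)/0.1992 = 0.83575
z = sin θ / κ = 0.55249/0.1992 = 2.77355
x = ρ cos φ = 0.83575 × cos(302.35°) = 0.44720
y = ρ sin φ = 0.83575 × sin(302.35°) = -0.70604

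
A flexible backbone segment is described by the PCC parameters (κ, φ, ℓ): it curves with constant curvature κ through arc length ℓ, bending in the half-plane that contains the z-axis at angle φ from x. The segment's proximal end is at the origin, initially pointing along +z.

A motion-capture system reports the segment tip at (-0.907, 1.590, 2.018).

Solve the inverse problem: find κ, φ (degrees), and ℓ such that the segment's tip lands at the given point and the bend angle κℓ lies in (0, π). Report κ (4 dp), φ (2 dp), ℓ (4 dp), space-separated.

ρ = √(x²+y²) = √(-0.907² + 1.590²) = 1.83051
φ = atan2(y, x) mod 360° = atan2(1.590, -0.907) = 119.7022°
|p|² = ρ² + z² = 1.83051² + 2.018² = 7.42307
κ = 2ρ / |p|² = 2×1.83051 / 7.42307 = 0.49319
θ = 2·atan2(ρ, z) = 2·atan2(1.83051, 2.018) = 1.47344 rad
ℓ = θ/κ = 1.47344/0.49319 = 2.98754

0.4932 119.70 2.9875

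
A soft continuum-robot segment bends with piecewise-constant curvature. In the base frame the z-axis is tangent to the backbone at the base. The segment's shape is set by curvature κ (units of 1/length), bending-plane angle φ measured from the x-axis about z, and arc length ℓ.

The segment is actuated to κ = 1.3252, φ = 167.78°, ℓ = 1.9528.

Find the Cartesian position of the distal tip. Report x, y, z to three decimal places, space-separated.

θ = κ·ℓ = 1.3252 × 1.9528 = 2.58785 rad
ρ = (1 − cos θ)/κ = (1 − -0.85056)/1.3252 = 1.39644
z = sin θ / κ = 0.52587/1.3252 = 0.39683
x = ρ cos φ = 1.39644 × cos(167.78°) = -1.36480
y = ρ sin φ = 1.39644 × sin(167.78°) = 0.29558

-1.365 0.296 0.397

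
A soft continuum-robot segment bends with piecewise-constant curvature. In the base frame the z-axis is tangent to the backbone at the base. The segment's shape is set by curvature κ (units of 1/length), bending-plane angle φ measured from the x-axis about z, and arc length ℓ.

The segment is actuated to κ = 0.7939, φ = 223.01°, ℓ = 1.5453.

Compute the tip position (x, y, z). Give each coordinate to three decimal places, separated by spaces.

-0.610 -0.569 1.186

θ = κ·ℓ = 0.7939 × 1.5453 = 1.22681 rad
ρ = (1 − cos θ)/κ = (1 − 0.33724)/0.7939 = 0.83482
z = sin θ / κ = 0.94142/0.7939 = 1.18582
x = ρ cos φ = 0.83482 × cos(223.01°) = -0.61045
y = ρ sin φ = 0.83482 × sin(223.01°) = -0.56945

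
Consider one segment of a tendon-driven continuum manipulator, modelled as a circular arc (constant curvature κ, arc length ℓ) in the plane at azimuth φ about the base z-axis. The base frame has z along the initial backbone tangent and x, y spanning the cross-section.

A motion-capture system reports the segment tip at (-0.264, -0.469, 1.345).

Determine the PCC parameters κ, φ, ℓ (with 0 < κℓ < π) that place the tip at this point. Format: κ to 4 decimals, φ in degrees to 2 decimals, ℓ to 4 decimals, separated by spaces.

0.5129 240.62 1.4843

ρ = √(x²+y²) = √(-0.264² + -0.469²) = 0.53820
φ = atan2(y, x) mod 360° = atan2(-0.469, -0.264) = 240.6248°
|p|² = ρ² + z² = 0.53820² + 1.345² = 2.09868
κ = 2ρ / |p|² = 2×0.53820 / 2.09868 = 0.51289
θ = 2·atan2(ρ, z) = 2·atan2(0.53820, 1.345) = 0.76127 rad
ℓ = θ/κ = 0.76127/0.51289 = 1.48426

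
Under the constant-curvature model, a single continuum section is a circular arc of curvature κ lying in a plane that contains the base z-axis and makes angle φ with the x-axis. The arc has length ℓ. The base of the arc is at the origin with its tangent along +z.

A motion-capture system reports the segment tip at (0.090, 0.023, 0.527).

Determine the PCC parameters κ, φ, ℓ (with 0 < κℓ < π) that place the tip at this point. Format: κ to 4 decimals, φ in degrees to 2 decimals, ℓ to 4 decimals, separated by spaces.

0.6488 14.34 0.5378

ρ = √(x²+y²) = √(0.090² + 0.023²) = 0.09289
φ = atan2(y, x) mod 360° = atan2(0.023, 0.090) = 14.3354°
|p|² = ρ² + z² = 0.09289² + 0.527² = 0.28636
κ = 2ρ / |p|² = 2×0.09289 / 0.28636 = 0.64879
θ = 2·atan2(ρ, z) = 2·atan2(0.09289, 0.527) = 0.34895 rad
ℓ = θ/κ = 0.34895/0.64879 = 0.53785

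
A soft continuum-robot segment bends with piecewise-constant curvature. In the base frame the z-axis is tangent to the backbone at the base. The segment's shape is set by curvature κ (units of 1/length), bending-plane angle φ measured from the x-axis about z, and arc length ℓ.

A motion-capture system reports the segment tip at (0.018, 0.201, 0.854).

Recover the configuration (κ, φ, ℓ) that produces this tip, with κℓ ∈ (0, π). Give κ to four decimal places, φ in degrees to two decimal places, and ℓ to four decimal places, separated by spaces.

0.5241 84.88 0.8854

ρ = √(x²+y²) = √(0.018² + 0.201²) = 0.20180
φ = atan2(y, x) mod 360° = atan2(0.201, 0.018) = 84.8827°
|p|² = ρ² + z² = 0.20180² + 0.854² = 0.77004
κ = 2ρ / |p|² = 2×0.20180 / 0.77004 = 0.52414
θ = 2·atan2(ρ, z) = 2·atan2(0.20180, 0.854) = 0.46410 rad
ℓ = θ/κ = 0.46410/0.52414 = 0.88544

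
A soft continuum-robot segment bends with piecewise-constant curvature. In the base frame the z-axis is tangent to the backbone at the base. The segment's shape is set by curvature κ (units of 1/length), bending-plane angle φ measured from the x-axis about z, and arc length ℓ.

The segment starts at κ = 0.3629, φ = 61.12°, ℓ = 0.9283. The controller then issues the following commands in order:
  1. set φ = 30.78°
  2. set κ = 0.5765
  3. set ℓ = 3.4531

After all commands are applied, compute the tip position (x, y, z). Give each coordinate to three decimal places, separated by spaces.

initial: κ=0.3629, φ=61.12°, ℓ=0.9283
cmd 1: set φ=30.78° → (κ,φ,ℓ)=(0.3629,30.78°,0.9283) → tip=(0.1331,0.0793,0.9108)
cmd 2: set κ=0.5765 → (κ,φ,ℓ)=(0.5765,30.78°,0.9283) → tip=(0.2084,0.1241,0.8846)
cmd 3: set ℓ=3.4531 → (κ,φ,ℓ)=(0.5765,30.78°,3.4531) → tip=(2.0978,1.2496,1.5839)

2.098 1.250 1.584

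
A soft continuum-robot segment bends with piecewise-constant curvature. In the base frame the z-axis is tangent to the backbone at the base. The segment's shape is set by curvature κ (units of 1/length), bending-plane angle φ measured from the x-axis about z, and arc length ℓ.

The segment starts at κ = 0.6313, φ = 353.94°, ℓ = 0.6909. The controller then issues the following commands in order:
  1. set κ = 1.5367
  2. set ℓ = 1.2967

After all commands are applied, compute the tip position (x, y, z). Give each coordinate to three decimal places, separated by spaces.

initial: κ=0.6313, φ=353.94°, ℓ=0.6909
cmd 1: set κ=1.5367 → (κ,φ,ℓ)=(1.5367,353.94°,0.6909) → tip=(0.3317,-0.0352,0.5682)
cmd 2: set ℓ=1.2967 → (κ,φ,ℓ)=(1.5367,353.94°,1.2967) → tip=(0.9121,-0.0968,0.5937)

0.912 -0.097 0.594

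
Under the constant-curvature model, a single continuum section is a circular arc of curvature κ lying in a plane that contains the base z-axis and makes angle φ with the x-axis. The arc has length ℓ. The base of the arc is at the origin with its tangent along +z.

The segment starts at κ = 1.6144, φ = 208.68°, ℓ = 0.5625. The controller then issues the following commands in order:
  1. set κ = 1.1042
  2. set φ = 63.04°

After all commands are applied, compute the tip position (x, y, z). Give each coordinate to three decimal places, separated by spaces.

initial: κ=1.6144, φ=208.68°, ℓ=0.5625
cmd 1: set κ=1.1042 → (κ,φ,ℓ)=(1.1042,208.68°,0.5625) → tip=(-0.1484,-0.0812,0.5270)
cmd 2: set φ=63.04° → (κ,φ,ℓ)=(1.1042,63.04°,0.5625) → tip=(0.0767,0.1508,0.5270)

0.077 0.151 0.527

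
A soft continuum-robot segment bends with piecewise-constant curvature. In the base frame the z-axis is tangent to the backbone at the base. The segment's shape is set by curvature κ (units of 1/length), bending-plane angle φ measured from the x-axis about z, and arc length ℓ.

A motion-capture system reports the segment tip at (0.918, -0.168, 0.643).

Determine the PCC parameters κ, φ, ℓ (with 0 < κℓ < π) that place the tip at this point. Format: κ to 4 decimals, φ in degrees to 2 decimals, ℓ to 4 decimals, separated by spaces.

1.4532 349.63 1.3315

ρ = √(x²+y²) = √(0.918² + -0.168²) = 0.93325
φ = atan2(y, x) mod 360° = atan2(-0.168, 0.918) = 349.6293°
|p|² = ρ² + z² = 0.93325² + 0.643² = 1.28440
κ = 2ρ / |p|² = 2×0.93325 / 1.28440 = 1.45320
θ = 2·atan2(ρ, z) = 2·atan2(0.93325, 0.643) = 1.93499 rad
ℓ = θ/κ = 1.93499/1.45320 = 1.33153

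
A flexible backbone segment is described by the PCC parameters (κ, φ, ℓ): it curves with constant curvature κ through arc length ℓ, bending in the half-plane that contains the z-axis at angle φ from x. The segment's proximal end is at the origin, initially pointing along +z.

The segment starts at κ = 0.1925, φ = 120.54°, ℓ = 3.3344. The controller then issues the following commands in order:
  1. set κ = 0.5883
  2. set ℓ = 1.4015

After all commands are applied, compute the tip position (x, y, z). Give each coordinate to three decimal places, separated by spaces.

initial: κ=0.1925, φ=120.54°, ℓ=3.3344
cmd 1: set κ=0.5883 → (κ,φ,ℓ)=(0.5883,120.54°,3.3344) → tip=(-1.1928,2.0217,1.5716)
cmd 2: set ℓ=1.4015 → (κ,φ,ℓ)=(0.5883,120.54°,1.4015) → tip=(-0.2773,0.4701,1.2480)

-0.277 0.470 1.248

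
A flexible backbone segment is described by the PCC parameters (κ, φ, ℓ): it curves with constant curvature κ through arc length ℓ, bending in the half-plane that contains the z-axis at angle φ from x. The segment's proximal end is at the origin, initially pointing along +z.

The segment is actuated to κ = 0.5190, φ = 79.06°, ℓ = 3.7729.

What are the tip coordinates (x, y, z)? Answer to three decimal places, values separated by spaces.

0.504 2.606 1.784

θ = κ·ℓ = 0.5190 × 3.7729 = 1.95814 rad
ρ = (1 − cos θ)/κ = (1 − -0.37773)/0.5190 = 2.65458
z = sin θ / κ = 0.92592/0.5190 = 1.78404
x = ρ cos φ = 2.65458 × cos(79.06°) = 0.50379
y = ρ sin φ = 2.65458 × sin(79.06°) = 2.60633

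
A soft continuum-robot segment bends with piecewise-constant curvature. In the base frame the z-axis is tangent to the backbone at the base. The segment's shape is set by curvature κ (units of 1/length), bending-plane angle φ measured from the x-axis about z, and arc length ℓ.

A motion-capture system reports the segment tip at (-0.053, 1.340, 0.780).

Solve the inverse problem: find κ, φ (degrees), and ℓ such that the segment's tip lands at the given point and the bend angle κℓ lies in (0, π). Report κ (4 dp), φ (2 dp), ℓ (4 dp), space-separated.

1.1144 92.26 1.8737

ρ = √(x²+y²) = √(-0.053² + 1.340²) = 1.34105
φ = atan2(y, x) mod 360° = atan2(1.340, -0.053) = 92.2650°
|p|² = ρ² + z² = 1.34105² + 0.780² = 2.40681
κ = 2ρ / |p|² = 2×1.34105 / 2.40681 = 1.11438
θ = 2·atan2(ρ, z) = 2·atan2(1.34105, 0.780) = 2.08798 rad
ℓ = θ/κ = 2.08798/1.11438 = 1.87367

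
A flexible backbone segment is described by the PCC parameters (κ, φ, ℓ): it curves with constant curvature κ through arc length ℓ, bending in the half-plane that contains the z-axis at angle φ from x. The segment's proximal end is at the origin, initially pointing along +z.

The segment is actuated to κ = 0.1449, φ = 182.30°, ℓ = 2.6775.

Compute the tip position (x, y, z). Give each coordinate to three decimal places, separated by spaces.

-0.512 -0.021 2.611

θ = κ·ℓ = 0.1449 × 2.6775 = 0.38797 rad
ρ = (1 − cos θ)/κ = (1 − 0.92568)/0.1449 = 0.51291
z = sin θ / κ = 0.37831/0.1449 = 2.61083
x = ρ cos φ = 0.51291 × cos(182.30°) = -0.51250
y = ρ sin φ = 0.51291 × sin(182.30°) = -0.02058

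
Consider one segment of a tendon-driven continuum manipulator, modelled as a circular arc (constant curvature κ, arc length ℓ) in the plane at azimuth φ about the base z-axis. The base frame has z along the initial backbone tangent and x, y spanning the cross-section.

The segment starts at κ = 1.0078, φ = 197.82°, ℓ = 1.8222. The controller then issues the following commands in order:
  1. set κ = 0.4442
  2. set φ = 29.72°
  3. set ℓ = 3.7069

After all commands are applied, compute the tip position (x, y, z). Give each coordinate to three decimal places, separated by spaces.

2.103 1.201 2.245

initial: κ=1.0078, φ=197.82°, ℓ=1.8222
cmd 1: set κ=0.4442 → (κ,φ,ℓ)=(0.4442,197.82°,1.8222) → tip=(-0.6646,-0.2136,1.6296)
cmd 2: set φ=29.72° → (κ,φ,ℓ)=(0.4442,29.72°,1.8222) → tip=(0.6062,0.3461,1.6296)
cmd 3: set ℓ=3.7069 → (κ,φ,ℓ)=(0.4442,29.72°,3.7069) → tip=(2.1032,1.2006,2.2448)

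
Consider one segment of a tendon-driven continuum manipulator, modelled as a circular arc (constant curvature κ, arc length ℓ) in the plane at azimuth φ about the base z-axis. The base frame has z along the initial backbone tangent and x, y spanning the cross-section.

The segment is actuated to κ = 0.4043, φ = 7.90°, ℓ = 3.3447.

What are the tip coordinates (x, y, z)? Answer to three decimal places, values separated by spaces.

1.919 0.266 2.415

θ = κ·ℓ = 0.4043 × 3.3447 = 1.35226 rad
ρ = (1 − cos θ)/κ = (1 − 0.21680)/0.4043 = 1.93718
z = sin θ / κ = 0.97622/0.4043 = 2.41458
x = ρ cos φ = 1.93718 × cos(7.90°) = 1.91879
y = ρ sin φ = 1.93718 × sin(7.90°) = 0.26625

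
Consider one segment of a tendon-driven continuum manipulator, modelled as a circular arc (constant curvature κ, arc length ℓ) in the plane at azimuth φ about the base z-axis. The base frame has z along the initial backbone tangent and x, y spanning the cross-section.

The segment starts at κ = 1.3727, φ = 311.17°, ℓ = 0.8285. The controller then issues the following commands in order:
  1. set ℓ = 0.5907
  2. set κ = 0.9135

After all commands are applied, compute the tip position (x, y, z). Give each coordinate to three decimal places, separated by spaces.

initial: κ=1.3727, φ=311.17°, ℓ=0.8285
cmd 1: set ℓ=0.5907 → (κ,φ,ℓ)=(1.3727,311.17°,0.5907) → tip=(0.1492,-0.1706,0.5281)
cmd 2: set κ=0.9135 → (κ,φ,ℓ)=(0.9135,311.17°,0.5907) → tip=(0.1024,-0.1171,0.5624)

0.102 -0.117 0.562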